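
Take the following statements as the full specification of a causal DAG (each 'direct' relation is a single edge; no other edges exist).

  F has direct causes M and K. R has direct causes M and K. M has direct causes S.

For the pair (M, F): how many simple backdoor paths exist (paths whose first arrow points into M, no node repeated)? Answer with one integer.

0

A backdoor path from M to F is any simple undirected path whose first edge points into M (i.e. leaves M via a parent).
Parents of M: {S}.
No simple path from any parent of M reaches F without revisiting M, so there are no backdoor paths.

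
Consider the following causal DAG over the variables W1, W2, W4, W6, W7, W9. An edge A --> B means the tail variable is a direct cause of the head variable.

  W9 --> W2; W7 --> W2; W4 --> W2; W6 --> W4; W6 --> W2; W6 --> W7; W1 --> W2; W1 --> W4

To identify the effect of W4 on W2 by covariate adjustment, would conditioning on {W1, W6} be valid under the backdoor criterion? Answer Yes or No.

Yes

Backdoor paths from W4 to W2 (paths whose first edge points into W4):
  P1: W4 <- W1 -> W2
  P2: W4 <- W6 -> W7 -> W2
  P3: W4 <- W6 -> W2
Condition 1 (no descendant of W4 in the set): holds — descendants of W4 are {W2}; none are in {W1, W6}.
Condition 2 (every backdoor path blocked by {W1, W6}):
  P1: blocked at fork node W1 ∈ conditioning set.
  P2: blocked at fork node W6 ∈ conditioning set.
  P3: blocked at fork node W6 ∈ conditioning set.
{W1, W6} satisfies the backdoor criterion.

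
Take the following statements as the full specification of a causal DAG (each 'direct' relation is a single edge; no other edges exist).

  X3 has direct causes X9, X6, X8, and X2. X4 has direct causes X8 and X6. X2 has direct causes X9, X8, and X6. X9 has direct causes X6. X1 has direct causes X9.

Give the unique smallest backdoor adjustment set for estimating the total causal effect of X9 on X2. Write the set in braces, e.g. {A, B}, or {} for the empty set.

Variables eligible for adjustment (non-descendants of X9, excluding X9 and X2): {X4, X6, X8}.
Backdoor paths from X9 to X2:
  P1: X9 <- X6 -> X2
  P2: X9 <- X6 -> X3 <- X8 -> X2
  P3: X9 <- X6 -> X3 <- X2
  P4: X9 <- X6 -> X4 <- X8 -> X2
  P5: X9 <- X6 -> X4 <- X8 -> X3 <- X2
The empty set is not sufficient: P1 (X9 <- X6 -> X2) has no collider blocking it and no conditioned non-collider, so it is open.
Try {X6}:
  P1: blocked at fork node X6 ∈ conditioning set.
  P2: blocked at fork node X6 ∈ conditioning set.
  P3: blocked at fork node X6 ∈ conditioning set.
  P4: blocked at fork node X6 ∈ conditioning set.
  P5: blocked at fork node X6 ∈ conditioning set.
{X6} contains no descendant of X9 and blocks every backdoor path.
No other singleton works — e.g. {X8} leaves P1 open — so {X6} is the unique smallest valid adjustment set.

{X6}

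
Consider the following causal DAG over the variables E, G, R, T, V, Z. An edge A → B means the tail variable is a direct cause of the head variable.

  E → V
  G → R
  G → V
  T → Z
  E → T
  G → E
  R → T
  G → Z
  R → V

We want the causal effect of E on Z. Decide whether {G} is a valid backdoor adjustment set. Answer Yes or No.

Yes

Backdoor paths from E to Z (paths whose first edge points into E):
  P1: E <- G -> R -> T -> Z
  P2: E <- G -> V <- R -> T -> Z
  P3: E <- G -> Z
Condition 1 (no descendant of E in the set): holds — descendants of E are {T, V, Z}; none are in {G}.
Condition 2 (every backdoor path blocked by {G}):
  P1: blocked at fork node G ∈ conditioning set.
  P2: blocked at fork node G ∈ conditioning set.
  P3: blocked at fork node G ∈ conditioning set.
{G} satisfies the backdoor criterion.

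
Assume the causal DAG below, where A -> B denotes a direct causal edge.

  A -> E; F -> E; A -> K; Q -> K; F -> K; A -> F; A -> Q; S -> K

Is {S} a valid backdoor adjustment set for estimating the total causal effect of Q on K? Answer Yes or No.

Backdoor paths from Q to K (paths whose first edge points into Q):
  P1: Q <- A -> F -> K
  P2: Q <- A -> K
  P3: Q <- A -> E <- F -> K
Condition 1 (no descendant of Q in the set): holds — descendants of Q are {K}; none are in {S}.
Condition 2 (every backdoor path blocked by {S}):
  P1: open — no interior node is in the conditioning set.
  P2: open — no interior node is in the conditioning set.
  P3: blocked at collider E (neither it nor any descendant is in the conditioning set).
{S} does not satisfy the backdoor criterion.

No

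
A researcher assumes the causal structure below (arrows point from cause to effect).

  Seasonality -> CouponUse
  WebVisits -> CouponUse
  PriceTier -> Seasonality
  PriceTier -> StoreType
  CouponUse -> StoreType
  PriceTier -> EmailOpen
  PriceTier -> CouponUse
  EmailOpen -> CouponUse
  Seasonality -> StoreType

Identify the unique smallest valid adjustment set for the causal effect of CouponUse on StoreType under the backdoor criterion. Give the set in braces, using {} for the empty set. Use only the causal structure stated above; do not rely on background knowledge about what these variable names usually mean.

Variables eligible for adjustment (non-descendants of CouponUse, excluding CouponUse and StoreType): {EmailOpen, PriceTier, Seasonality, WebVisits}.
Backdoor paths from CouponUse to StoreType:
  P1: CouponUse <- PriceTier -> Seasonality -> StoreType
  P2: CouponUse <- PriceTier -> StoreType
  P3: CouponUse <- EmailOpen <- PriceTier -> Seasonality -> StoreType
  P4: CouponUse <- EmailOpen <- PriceTier -> StoreType
  P5: CouponUse <- Seasonality <- PriceTier -> StoreType
  P6: CouponUse <- Seasonality -> StoreType
The empty set is not sufficient: P1 (CouponUse <- PriceTier -> Seasonality -> StoreType) has no collider blocking it and no conditioned non-collider, so it is open.
Try {PriceTier, Seasonality}:
  P1: blocked at fork node PriceTier ∈ conditioning set.
  P2: blocked at fork node PriceTier ∈ conditioning set.
  P3: blocked at fork node PriceTier ∈ conditioning set.
  P4: blocked at fork node PriceTier ∈ conditioning set.
  P5: blocked at chain node Seasonality ∈ conditioning set.
  P6: blocked at fork node Seasonality ∈ conditioning set.
{PriceTier, Seasonality} contains no descendant of CouponUse and blocks every backdoor path.
Every element of {PriceTier, Seasonality} is needed (dropping PriceTier leaves P2 open; dropping Seasonality leaves P6 open), so no proper subset is valid.
Among all size-2 subsets of the eligible variables, only {PriceTier, Seasonality} blocks every backdoor path, so it is the unique smallest valid adjustment set.

{PriceTier, Seasonality}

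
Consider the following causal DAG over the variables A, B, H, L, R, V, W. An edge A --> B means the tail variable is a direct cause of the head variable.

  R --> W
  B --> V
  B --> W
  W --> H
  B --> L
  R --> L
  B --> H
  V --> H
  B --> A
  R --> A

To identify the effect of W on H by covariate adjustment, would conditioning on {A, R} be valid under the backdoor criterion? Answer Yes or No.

No

Backdoor paths from W to H (paths whose first edge points into W):
  P1: W <- R -> A <- B -> V -> H
  P2: W <- R -> A <- B -> H
  P3: W <- R -> L <- B -> V -> H
  P4: W <- R -> L <- B -> H
  P5: W <- B -> V -> H
  P6: W <- B -> H
Condition 1 (no descendant of W in the set): holds — descendants of W are {H}; none are in {A, R}.
Condition 2 (every backdoor path blocked by {A, R}):
  P1: blocked at fork node R ∈ conditioning set.
  P2: blocked at fork node R ∈ conditioning set.
  P3: blocked at fork node R ∈ conditioning set.
  P4: blocked at fork node R ∈ conditioning set.
  P5: open — no interior node is in the conditioning set.
  P6: open — no interior node is in the conditioning set.
{A, R} does not satisfy the backdoor criterion.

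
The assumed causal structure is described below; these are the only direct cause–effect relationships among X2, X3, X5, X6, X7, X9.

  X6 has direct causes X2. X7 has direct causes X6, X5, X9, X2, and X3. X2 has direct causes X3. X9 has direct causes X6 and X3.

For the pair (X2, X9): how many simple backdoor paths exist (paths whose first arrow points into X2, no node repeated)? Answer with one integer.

A backdoor path from X2 to X9 is any simple undirected path whose first edge points into X2 (i.e. leaves X2 via a parent).
Parents of X2: {X3}.
Enumerating:
  P1: X2 <- X3 -> X9
  P2: X2 <- X3 -> X7 <- X6 -> X9
  P3: X2 <- X3 -> X7 <- X9
That exhausts the simple backdoor paths. Count: 3.

3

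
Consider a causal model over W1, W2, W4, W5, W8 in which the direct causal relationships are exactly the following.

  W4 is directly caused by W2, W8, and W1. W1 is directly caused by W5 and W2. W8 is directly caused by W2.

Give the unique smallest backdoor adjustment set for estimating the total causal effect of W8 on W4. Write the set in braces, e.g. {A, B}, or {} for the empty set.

{W2}

Variables eligible for adjustment (non-descendants of W8, excluding W8 and W4): {W1, W2, W5}.
Backdoor paths from W8 to W4:
  P1: W8 <- W2 -> W1 -> W4
  P2: W8 <- W2 -> W4
The empty set is not sufficient: P1 (W8 <- W2 -> W1 -> W4) has no collider blocking it and no conditioned non-collider, so it is open.
Try {W2}:
  P1: blocked at fork node W2 ∈ conditioning set.
  P2: blocked at fork node W2 ∈ conditioning set.
{W2} contains no descendant of W8 and blocks every backdoor path.
No other singleton works — e.g. {W5} leaves P1 open — so {W2} is the unique smallest valid adjustment set.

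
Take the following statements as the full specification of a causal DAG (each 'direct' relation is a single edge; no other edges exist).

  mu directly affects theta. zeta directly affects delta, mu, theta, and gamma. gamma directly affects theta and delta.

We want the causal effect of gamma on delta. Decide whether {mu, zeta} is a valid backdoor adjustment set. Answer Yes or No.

Backdoor paths from gamma to delta (paths whose first edge points into gamma):
  P1: gamma <- zeta -> delta
Condition 1 (no descendant of gamma in the set): holds — descendants of gamma are {delta, theta}; none are in {mu, zeta}.
Condition 2 (every backdoor path blocked by {mu, zeta}):
  P1: blocked at fork node zeta ∈ conditioning set.
{mu, zeta} satisfies the backdoor criterion.

Yes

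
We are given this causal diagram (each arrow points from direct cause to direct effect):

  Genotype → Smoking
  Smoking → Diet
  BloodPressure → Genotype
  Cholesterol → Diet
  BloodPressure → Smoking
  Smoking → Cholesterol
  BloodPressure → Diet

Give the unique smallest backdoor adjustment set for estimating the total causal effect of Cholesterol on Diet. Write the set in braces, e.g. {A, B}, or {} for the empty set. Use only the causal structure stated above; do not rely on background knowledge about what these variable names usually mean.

Variables eligible for adjustment (non-descendants of Cholesterol, excluding Cholesterol and Diet): {BloodPressure, Genotype, Smoking}.
Backdoor paths from Cholesterol to Diet:
  P1: Cholesterol <- Smoking <- BloodPressure -> Diet
  P2: Cholesterol <- Smoking <- Genotype <- BloodPressure -> Diet
  P3: Cholesterol <- Smoking -> Diet
The empty set is not sufficient: P1 (Cholesterol <- Smoking <- BloodPressure -> Diet) has no collider blocking it and no conditioned non-collider, so it is open.
Try {Smoking}:
  P1: blocked at chain node Smoking ∈ conditioning set.
  P2: blocked at chain node Smoking ∈ conditioning set.
  P3: blocked at fork node Smoking ∈ conditioning set.
{Smoking} contains no descendant of Cholesterol and blocks every backdoor path.
No other singleton works — e.g. {BloodPressure} leaves P3 open — so {Smoking} is the unique smallest valid adjustment set.

{Smoking}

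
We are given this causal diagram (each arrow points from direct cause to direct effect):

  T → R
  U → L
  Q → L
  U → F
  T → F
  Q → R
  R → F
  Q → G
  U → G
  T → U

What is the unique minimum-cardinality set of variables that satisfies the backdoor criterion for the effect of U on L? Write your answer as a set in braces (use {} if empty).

Variables eligible for adjustment (non-descendants of U, excluding U and L): {Q, R, T}.
Backdoor paths from U to L:
  P1: U <- T -> R <- Q -> L
  P2: U <- T -> F <- R <- Q -> L
Each backdoor path contains an unconditioned collider, so every path is already blocked with the empty conditioning set:
  P1: blocked at collider R (neither it nor any descendant is in the conditioning set).
  P2: blocked at collider F (neither it nor any descendant is in the conditioning set).
The empty set is therefore the unique smallest valid set.

{}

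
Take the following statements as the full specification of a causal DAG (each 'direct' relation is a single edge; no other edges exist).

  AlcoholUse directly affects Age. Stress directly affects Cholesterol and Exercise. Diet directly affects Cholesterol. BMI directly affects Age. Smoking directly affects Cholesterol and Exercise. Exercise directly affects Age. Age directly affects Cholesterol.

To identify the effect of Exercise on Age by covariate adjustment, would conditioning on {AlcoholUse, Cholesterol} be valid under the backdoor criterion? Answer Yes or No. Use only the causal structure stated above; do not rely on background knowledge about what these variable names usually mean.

No

Backdoor paths from Exercise to Age (paths whose first edge points into Exercise):
  P1: Exercise <- Smoking -> Cholesterol <- Age
  P2: Exercise <- Stress -> Cholesterol <- Age
Condition 1 (no descendant of Exercise in the set): FAILS — Cholesterol is a descendant of Exercise.
Condition 2 (every backdoor path blocked by {AlcoholUse, Cholesterol}):
  P1: open — collider(s) Cholesterol are conditioned on (or have a conditioned descendant) and no non-collider on the path is in the set.
  P2: open — collider(s) Cholesterol are conditioned on (or have a conditioned descendant) and no non-collider on the path is in the set.
{AlcoholUse, Cholesterol} does not satisfy the backdoor criterion.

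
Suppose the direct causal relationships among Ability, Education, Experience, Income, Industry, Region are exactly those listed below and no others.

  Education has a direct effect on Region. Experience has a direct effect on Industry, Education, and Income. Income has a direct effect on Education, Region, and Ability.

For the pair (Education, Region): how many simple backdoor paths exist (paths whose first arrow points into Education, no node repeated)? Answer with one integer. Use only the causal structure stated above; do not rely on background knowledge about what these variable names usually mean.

A backdoor path from Education to Region is any simple undirected path whose first edge points into Education (i.e. leaves Education via a parent).
Parents of Education: {Experience, Income}.
Enumerating:
  P1: Education <- Experience -> Income -> Region
  P2: Education <- Income -> Region
That exhausts the simple backdoor paths. Count: 2.

2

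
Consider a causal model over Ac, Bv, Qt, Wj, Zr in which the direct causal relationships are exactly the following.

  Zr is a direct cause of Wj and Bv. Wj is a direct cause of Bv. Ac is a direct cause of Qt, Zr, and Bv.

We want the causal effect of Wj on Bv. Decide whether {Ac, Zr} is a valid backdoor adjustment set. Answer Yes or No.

Backdoor paths from Wj to Bv (paths whose first edge points into Wj):
  P1: Wj <- Zr <- Ac -> Bv
  P2: Wj <- Zr -> Bv
Condition 1 (no descendant of Wj in the set): holds — descendants of Wj are {Bv}; none are in {Ac, Zr}.
Condition 2 (every backdoor path blocked by {Ac, Zr}):
  P1: blocked at chain node Zr ∈ conditioning set.
  P2: blocked at fork node Zr ∈ conditioning set.
{Ac, Zr} satisfies the backdoor criterion.

Yes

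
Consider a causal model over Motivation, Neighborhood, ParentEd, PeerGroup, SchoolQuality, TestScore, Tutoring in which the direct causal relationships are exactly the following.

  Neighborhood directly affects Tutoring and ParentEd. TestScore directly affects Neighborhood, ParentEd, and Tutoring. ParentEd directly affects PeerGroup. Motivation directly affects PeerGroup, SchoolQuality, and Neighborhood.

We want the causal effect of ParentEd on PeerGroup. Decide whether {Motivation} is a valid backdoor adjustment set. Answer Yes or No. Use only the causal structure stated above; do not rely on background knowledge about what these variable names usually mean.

Backdoor paths from ParentEd to PeerGroup (paths whose first edge points into ParentEd):
  P1: ParentEd <- TestScore -> Neighborhood <- Motivation -> PeerGroup
  P2: ParentEd <- TestScore -> Tutoring <- Neighborhood <- Motivation -> PeerGroup
  P3: ParentEd <- Neighborhood <- Motivation -> PeerGroup
Condition 1 (no descendant of ParentEd in the set): holds — descendants of ParentEd are {PeerGroup}; none are in {Motivation}.
Condition 2 (every backdoor path blocked by {Motivation}):
  P1: blocked at collider Neighborhood (neither it nor any descendant is in the conditioning set).
  P2: blocked at collider Tutoring (neither it nor any descendant is in the conditioning set).
  P3: blocked at fork node Motivation ∈ conditioning set.
{Motivation} satisfies the backdoor criterion.

Yes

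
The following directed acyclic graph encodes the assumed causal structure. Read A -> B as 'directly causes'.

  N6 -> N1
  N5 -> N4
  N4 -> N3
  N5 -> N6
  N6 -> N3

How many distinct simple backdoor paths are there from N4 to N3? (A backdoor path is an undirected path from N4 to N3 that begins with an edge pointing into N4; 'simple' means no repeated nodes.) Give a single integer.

1

A backdoor path from N4 to N3 is any simple undirected path whose first edge points into N4 (i.e. leaves N4 via a parent).
Parents of N4: {N5}.
Enumerating:
  P1: N4 <- N5 -> N6 -> N3
That exhausts the simple backdoor paths. Count: 1.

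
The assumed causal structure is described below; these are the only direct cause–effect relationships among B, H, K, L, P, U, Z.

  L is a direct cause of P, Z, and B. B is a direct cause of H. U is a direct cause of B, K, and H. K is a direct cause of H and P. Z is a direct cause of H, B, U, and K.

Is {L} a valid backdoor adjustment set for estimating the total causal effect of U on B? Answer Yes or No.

Backdoor paths from U to B (paths whose first edge points into U):
  P1: U <- Z <- L -> P <- K -> H <- B
  P2: U <- Z <- L -> B
  P3: U <- Z -> K -> P <- L -> B
  P4: U <- Z -> K -> H <- B
  P5: U <- Z -> B
  P6: U <- Z -> H <- K -> P <- L -> B
  P7: U <- Z -> H <- B
Condition 1 (no descendant of U in the set): holds — descendants of U are {B, H, K, P}; none are in {L}.
Condition 2 (every backdoor path blocked by {L}):
  P1: blocked at fork node L ∈ conditioning set.
  P2: blocked at fork node L ∈ conditioning set.
  P3: blocked at collider P (neither it nor any descendant is in the conditioning set).
  P4: blocked at collider H (neither it nor any descendant is in the conditioning set).
  P5: open — no interior node is in the conditioning set.
  P6: blocked at collider H (neither it nor any descendant is in the conditioning set).
  P7: blocked at collider H (neither it nor any descendant is in the conditioning set).
{L} does not satisfy the backdoor criterion.

No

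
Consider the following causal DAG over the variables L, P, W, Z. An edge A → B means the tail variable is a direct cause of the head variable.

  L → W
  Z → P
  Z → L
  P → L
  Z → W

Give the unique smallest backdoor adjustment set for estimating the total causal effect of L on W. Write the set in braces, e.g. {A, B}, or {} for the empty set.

{Z}

Variables eligible for adjustment (non-descendants of L, excluding L and W): {P, Z}.
Backdoor paths from L to W:
  P1: L <- Z -> W
  P2: L <- P <- Z -> W
The empty set is not sufficient: P1 (L <- Z -> W) has no collider blocking it and no conditioned non-collider, so it is open.
Try {Z}:
  P1: blocked at fork node Z ∈ conditioning set.
  P2: blocked at fork node Z ∈ conditioning set.
{Z} contains no descendant of L and blocks every backdoor path.
No other singleton works — e.g. {P} leaves P1 open — so {Z} is the unique smallest valid adjustment set.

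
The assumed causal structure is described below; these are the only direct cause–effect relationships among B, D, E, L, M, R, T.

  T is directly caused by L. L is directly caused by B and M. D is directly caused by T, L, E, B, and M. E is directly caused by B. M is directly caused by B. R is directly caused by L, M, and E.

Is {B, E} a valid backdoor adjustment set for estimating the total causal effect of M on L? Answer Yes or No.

Backdoor paths from M to L (paths whose first edge points into M):
  P1: M <- B -> L
  P2: M <- B -> E -> D <- L
  P3: M <- B -> E -> D <- T <- L
  P4: M <- B -> E -> R <- L
  P5: M <- B -> D <- L
  P6: M <- B -> D <- E -> R <- L
  P7: M <- B -> D <- T <- L
Condition 1 (no descendant of M in the set): holds — descendants of M are {D, L, R, T}; none are in {B, E}.
Condition 2 (every backdoor path blocked by {B, E}):
  P1: blocked at fork node B ∈ conditioning set.
  P2: blocked at fork node B ∈ conditioning set.
  P3: blocked at fork node B ∈ conditioning set.
  P4: blocked at fork node B ∈ conditioning set.
  P5: blocked at fork node B ∈ conditioning set.
  P6: blocked at fork node B ∈ conditioning set.
  P7: blocked at fork node B ∈ conditioning set.
{B, E} satisfies the backdoor criterion.

Yes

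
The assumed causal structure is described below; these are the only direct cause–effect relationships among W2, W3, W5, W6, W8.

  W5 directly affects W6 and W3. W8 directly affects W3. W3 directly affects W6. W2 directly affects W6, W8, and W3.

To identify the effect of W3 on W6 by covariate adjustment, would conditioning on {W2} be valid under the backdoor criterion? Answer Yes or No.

No

Backdoor paths from W3 to W6 (paths whose first edge points into W3):
  P1: W3 <- W2 -> W6
  P2: W3 <- W5 -> W6
  P3: W3 <- W8 <- W2 -> W6
Condition 1 (no descendant of W3 in the set): holds — descendants of W3 are {W6}; none are in {W2}.
Condition 2 (every backdoor path blocked by {W2}):
  P1: blocked at fork node W2 ∈ conditioning set.
  P2: open — no interior node is in the conditioning set.
  P3: blocked at fork node W2 ∈ conditioning set.
{W2} does not satisfy the backdoor criterion.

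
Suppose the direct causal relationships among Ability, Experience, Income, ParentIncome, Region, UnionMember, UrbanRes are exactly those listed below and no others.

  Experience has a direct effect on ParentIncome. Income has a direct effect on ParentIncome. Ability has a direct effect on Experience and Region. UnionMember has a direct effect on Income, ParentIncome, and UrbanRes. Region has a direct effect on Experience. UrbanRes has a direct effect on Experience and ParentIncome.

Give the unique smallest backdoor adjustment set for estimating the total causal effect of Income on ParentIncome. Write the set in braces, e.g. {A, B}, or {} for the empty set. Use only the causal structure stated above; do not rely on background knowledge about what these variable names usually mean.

{UnionMember}

Variables eligible for adjustment (non-descendants of Income, excluding Income and ParentIncome): {Ability, Experience, Region, UnionMember, UrbanRes}.
Backdoor paths from Income to ParentIncome:
  P1: Income <- UnionMember -> UrbanRes -> Experience -> ParentIncome
  P2: Income <- UnionMember -> UrbanRes -> ParentIncome
  P3: Income <- UnionMember -> ParentIncome
The empty set is not sufficient: P1 (Income <- UnionMember -> UrbanRes -> Experience -> ParentIncome) has no collider blocking it and no conditioned non-collider, so it is open.
Try {UnionMember}:
  P1: blocked at fork node UnionMember ∈ conditioning set.
  P2: blocked at fork node UnionMember ∈ conditioning set.
  P3: blocked at fork node UnionMember ∈ conditioning set.
{UnionMember} contains no descendant of Income and blocks every backdoor path.
No other singleton works — e.g. {Ability} leaves P1 open — so {UnionMember} is the unique smallest valid adjustment set.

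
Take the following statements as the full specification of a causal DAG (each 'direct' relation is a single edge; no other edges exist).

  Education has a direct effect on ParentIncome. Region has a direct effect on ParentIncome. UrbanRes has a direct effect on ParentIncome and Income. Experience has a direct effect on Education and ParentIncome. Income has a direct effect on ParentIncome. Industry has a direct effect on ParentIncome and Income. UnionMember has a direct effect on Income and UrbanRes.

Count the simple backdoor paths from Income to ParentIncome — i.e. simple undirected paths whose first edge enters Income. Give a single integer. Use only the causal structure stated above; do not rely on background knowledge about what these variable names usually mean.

3

A backdoor path from Income to ParentIncome is any simple undirected path whose first edge points into Income (i.e. leaves Income via a parent).
Parents of Income: {Industry, UnionMember, UrbanRes}.
Enumerating:
  P1: Income <- UnionMember -> UrbanRes -> ParentIncome
  P2: Income <- UrbanRes -> ParentIncome
  P3: Income <- Industry -> ParentIncome
That exhausts the simple backdoor paths. Count: 3.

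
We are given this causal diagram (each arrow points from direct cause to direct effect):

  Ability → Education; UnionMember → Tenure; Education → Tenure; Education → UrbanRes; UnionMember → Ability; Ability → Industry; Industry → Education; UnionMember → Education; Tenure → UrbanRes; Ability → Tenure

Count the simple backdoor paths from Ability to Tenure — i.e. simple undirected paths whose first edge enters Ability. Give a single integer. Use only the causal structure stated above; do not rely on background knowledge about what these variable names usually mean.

A backdoor path from Ability to Tenure is any simple undirected path whose first edge points into Ability (i.e. leaves Ability via a parent).
Parents of Ability: {UnionMember}.
Enumerating:
  P1: Ability <- UnionMember -> Education -> Tenure
  P2: Ability <- UnionMember -> Education -> UrbanRes <- Tenure
  P3: Ability <- UnionMember -> Tenure
That exhausts the simple backdoor paths. Count: 3.

3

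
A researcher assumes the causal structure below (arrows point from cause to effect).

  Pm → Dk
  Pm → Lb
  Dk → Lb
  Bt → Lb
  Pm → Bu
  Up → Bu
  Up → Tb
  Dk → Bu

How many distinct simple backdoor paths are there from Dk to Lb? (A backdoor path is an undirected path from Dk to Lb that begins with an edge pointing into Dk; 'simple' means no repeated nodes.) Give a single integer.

1

A backdoor path from Dk to Lb is any simple undirected path whose first edge points into Dk (i.e. leaves Dk via a parent).
Parents of Dk: {Pm}.
Enumerating:
  P1: Dk <- Pm -> Lb
That exhausts the simple backdoor paths. Count: 1.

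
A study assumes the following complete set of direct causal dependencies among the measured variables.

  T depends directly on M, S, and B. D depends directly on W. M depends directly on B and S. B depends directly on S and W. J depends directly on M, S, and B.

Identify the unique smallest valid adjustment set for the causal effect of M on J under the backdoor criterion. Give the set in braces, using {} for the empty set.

Variables eligible for adjustment (non-descendants of M, excluding M and J): {B, D, S, W}.
Backdoor paths from M to J:
  P1: M <- S -> B -> J
  P2: M <- S -> T <- B -> J
  P3: M <- S -> J
  P4: M <- B <- S -> J
  P5: M <- B -> T <- S -> J
  P6: M <- B -> J
The empty set is not sufficient: P1 (M <- S -> B -> J) has no collider blocking it and no conditioned non-collider, so it is open.
Try {B, S}:
  P1: blocked at fork node S ∈ conditioning set.
  P2: blocked at fork node S ∈ conditioning set.
  P3: blocked at fork node S ∈ conditioning set.
  P4: blocked at chain node B ∈ conditioning set.
  P5: blocked at fork node B ∈ conditioning set.
  P6: blocked at fork node B ∈ conditioning set.
{B, S} contains no descendant of M and blocks every backdoor path.
Every element of {B, S} is needed (dropping B leaves P6 open; dropping S leaves P3 open), so no proper subset is valid.
Among all size-2 subsets of the eligible variables, only {B, S} blocks every backdoor path, so it is the unique smallest valid adjustment set.

{B, S}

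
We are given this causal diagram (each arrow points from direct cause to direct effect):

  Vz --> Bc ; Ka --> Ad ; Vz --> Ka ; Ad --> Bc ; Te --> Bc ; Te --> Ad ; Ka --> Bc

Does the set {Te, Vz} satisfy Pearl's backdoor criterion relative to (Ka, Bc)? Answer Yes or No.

Backdoor paths from Ka to Bc (paths whose first edge points into Ka):
  P1: Ka <- Vz -> Bc
Condition 1 (no descendant of Ka in the set): holds — descendants of Ka are {Ad, Bc}; none are in {Te, Vz}.
Condition 2 (every backdoor path blocked by {Te, Vz}):
  P1: blocked at fork node Vz ∈ conditioning set.
{Te, Vz} satisfies the backdoor criterion.

Yes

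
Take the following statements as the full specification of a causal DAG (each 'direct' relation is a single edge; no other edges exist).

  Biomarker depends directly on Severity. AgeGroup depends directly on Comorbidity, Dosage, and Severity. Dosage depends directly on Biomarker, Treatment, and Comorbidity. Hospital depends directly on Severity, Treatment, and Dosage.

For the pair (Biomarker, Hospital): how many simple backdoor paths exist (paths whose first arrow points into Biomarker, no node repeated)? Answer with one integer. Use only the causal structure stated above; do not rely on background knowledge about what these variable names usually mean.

5

A backdoor path from Biomarker to Hospital is any simple undirected path whose first edge points into Biomarker (i.e. leaves Biomarker via a parent).
Parents of Biomarker: {Severity}.
Enumerating:
  P1: Biomarker <- Severity -> Hospital
  P2: Biomarker <- Severity -> AgeGroup <- Comorbidity -> Dosage <- Treatment -> Hospital
  P3: Biomarker <- Severity -> AgeGroup <- Comorbidity -> Dosage -> Hospital
  P4: Biomarker <- Severity -> AgeGroup <- Dosage <- Treatment -> Hospital
  P5: Biomarker <- Severity -> AgeGroup <- Dosage -> Hospital
That exhausts the simple backdoor paths. Count: 5.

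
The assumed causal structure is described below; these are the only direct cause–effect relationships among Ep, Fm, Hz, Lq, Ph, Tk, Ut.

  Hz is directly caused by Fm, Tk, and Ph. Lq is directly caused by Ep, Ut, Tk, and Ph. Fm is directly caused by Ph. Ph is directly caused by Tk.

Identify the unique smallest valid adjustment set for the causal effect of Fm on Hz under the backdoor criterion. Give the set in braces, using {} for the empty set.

Variables eligible for adjustment (non-descendants of Fm, excluding Fm and Hz): {Ep, Lq, Ph, Tk, Ut}.
Backdoor paths from Fm to Hz:
  P1: Fm <- Ph <- Tk -> Hz
  P2: Fm <- Ph -> Hz
  P3: Fm <- Ph -> Lq <- Tk -> Hz
The empty set is not sufficient: P1 (Fm <- Ph <- Tk -> Hz) has no collider blocking it and no conditioned non-collider, so it is open.
Try {Ph}:
  P1: blocked at chain node Ph ∈ conditioning set.
  P2: blocked at fork node Ph ∈ conditioning set.
  P3: blocked at fork node Ph ∈ conditioning set.
{Ph} contains no descendant of Fm and blocks every backdoor path.
No other singleton works — e.g. {Ep} leaves P1 open — so {Ph} is the unique smallest valid adjustment set.

{Ph}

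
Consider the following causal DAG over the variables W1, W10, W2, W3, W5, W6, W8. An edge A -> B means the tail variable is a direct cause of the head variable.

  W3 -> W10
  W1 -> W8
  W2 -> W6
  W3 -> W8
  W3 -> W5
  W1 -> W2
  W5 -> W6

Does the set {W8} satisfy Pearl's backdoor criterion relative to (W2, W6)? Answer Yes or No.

No

Backdoor paths from W2 to W6 (paths whose first edge points into W2):
  P1: W2 <- W1 -> W8 <- W3 -> W5 -> W6
Condition 1 (no descendant of W2 in the set): holds — descendants of W2 are {W6}; none are in {W8}.
Condition 2 (every backdoor path blocked by {W8}):
  P1: open — collider(s) W8 are conditioned on (or have a conditioned descendant) and no non-collider on the path is in the set.
{W8} does not satisfy the backdoor criterion.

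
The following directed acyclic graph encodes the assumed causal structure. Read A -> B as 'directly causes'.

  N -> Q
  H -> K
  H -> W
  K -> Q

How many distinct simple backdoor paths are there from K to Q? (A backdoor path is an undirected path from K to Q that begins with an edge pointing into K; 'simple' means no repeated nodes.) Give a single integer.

A backdoor path from K to Q is any simple undirected path whose first edge points into K (i.e. leaves K via a parent).
Parents of K: {H}.
No simple path from any parent of K reaches Q without revisiting K, so there are no backdoor paths.

0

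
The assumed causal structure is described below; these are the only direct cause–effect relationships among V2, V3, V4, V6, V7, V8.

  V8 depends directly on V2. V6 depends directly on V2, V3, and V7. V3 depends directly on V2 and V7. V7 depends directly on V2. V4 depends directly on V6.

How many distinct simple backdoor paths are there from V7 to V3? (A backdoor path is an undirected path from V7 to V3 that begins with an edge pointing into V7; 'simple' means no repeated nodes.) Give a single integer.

A backdoor path from V7 to V3 is any simple undirected path whose first edge points into V7 (i.e. leaves V7 via a parent).
Parents of V7: {V2}.
Enumerating:
  P1: V7 <- V2 -> V3
  P2: V7 <- V2 -> V6 <- V3
That exhausts the simple backdoor paths. Count: 2.

2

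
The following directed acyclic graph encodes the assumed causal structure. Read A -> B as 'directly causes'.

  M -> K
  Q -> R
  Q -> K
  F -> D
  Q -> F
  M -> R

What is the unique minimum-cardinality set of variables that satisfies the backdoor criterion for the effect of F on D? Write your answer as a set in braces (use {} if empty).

Variables eligible for adjustment (non-descendants of F, excluding F and D): {K, M, Q, R}.
Backdoor paths from F to D:
  (none)
With no backdoor paths the empty set already satisfies the criterion, and it is trivially minimal.

{}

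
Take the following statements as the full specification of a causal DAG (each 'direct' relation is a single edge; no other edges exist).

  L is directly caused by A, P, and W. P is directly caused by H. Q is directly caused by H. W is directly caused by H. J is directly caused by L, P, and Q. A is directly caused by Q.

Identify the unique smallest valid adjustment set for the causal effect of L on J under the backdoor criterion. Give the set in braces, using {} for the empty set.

Variables eligible for adjustment (non-descendants of L, excluding L and J): {A, H, P, Q, W}.
Backdoor paths from L to J:
  P1: L <- P <- H -> Q -> J
  P2: L <- P -> J
  P3: L <- A <- Q <- H -> P -> J
  P4: L <- A <- Q -> J
  P5: L <- W <- H -> Q -> J
  P6: L <- W <- H -> P -> J
The empty set is not sufficient: P1 (L <- P <- H -> Q -> J) has no collider blocking it and no conditioned non-collider, so it is open.
Try {P, Q}:
  P1: blocked at chain node P ∈ conditioning set.
  P2: blocked at fork node P ∈ conditioning set.
  P3: blocked at chain node Q ∈ conditioning set.
  P4: blocked at fork node Q ∈ conditioning set.
  P5: blocked at chain node Q ∈ conditioning set.
  P6: blocked at chain node P ∈ conditioning set.
{P, Q} contains no descendant of L and blocks every backdoor path.
Every element of {P, Q} is needed (dropping P leaves P2 open; dropping Q leaves P4 open), so no proper subset is valid.
Among all size-2 subsets of the eligible variables, only {P, Q} blocks every backdoor path, so it is the unique smallest valid adjustment set.

{P, Q}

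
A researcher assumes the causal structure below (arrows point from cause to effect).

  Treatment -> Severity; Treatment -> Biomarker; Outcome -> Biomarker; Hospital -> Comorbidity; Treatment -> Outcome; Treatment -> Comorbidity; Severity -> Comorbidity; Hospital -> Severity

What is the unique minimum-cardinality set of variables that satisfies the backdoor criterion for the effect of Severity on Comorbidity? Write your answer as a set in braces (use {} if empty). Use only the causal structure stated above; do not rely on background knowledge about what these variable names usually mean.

{Hospital, Treatment}

Variables eligible for adjustment (non-descendants of Severity, excluding Severity and Comorbidity): {Biomarker, Hospital, Outcome, Treatment}.
Backdoor paths from Severity to Comorbidity:
  P1: Severity <- Hospital -> Comorbidity
  P2: Severity <- Treatment -> Comorbidity
The empty set is not sufficient: P1 (Severity <- Hospital -> Comorbidity) has no collider blocking it and no conditioned non-collider, so it is open.
Try {Hospital, Treatment}:
  P1: blocked at fork node Hospital ∈ conditioning set.
  P2: blocked at fork node Treatment ∈ conditioning set.
{Hospital, Treatment} contains no descendant of Severity and blocks every backdoor path.
Every element of {Hospital, Treatment} is needed (dropping Hospital leaves P1 open; dropping Treatment leaves P2 open), so no proper subset is valid.
Among all size-2 subsets of the eligible variables, only {Hospital, Treatment} blocks every backdoor path, so it is the unique smallest valid adjustment set.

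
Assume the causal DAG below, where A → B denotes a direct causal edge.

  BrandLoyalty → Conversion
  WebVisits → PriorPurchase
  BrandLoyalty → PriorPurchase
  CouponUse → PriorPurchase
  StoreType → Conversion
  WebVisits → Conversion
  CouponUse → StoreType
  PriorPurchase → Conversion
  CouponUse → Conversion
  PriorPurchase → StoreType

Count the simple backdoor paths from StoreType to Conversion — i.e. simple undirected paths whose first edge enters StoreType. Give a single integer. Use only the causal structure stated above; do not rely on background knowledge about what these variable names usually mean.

8

A backdoor path from StoreType to Conversion is any simple undirected path whose first edge points into StoreType (i.e. leaves StoreType via a parent).
Parents of StoreType: {CouponUse, PriorPurchase}.
Enumerating:
  P1: StoreType <- CouponUse -> PriorPurchase <- BrandLoyalty -> Conversion
  P2: StoreType <- CouponUse -> PriorPurchase <- WebVisits -> Conversion
  P3: StoreType <- CouponUse -> PriorPurchase -> Conversion
  P4: StoreType <- CouponUse -> Conversion
  P5: StoreType <- PriorPurchase <- BrandLoyalty -> Conversion
  P6: StoreType <- PriorPurchase <- CouponUse -> Conversion
  P7: StoreType <- PriorPurchase <- WebVisits -> Conversion
  P8: StoreType <- PriorPurchase -> Conversion
That exhausts the simple backdoor paths. Count: 8.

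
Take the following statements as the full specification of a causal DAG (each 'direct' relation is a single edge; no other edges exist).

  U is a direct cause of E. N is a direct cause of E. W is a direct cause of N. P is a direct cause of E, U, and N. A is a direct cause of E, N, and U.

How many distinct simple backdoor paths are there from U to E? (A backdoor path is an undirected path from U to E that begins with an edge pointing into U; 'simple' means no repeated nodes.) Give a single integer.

6

A backdoor path from U to E is any simple undirected path whose first edge points into U (i.e. leaves U via a parent).
Parents of U: {A, P}.
Enumerating:
  P1: U <- A -> N <- P -> E
  P2: U <- A -> N -> E
  P3: U <- A -> E
  P4: U <- P -> N <- A -> E
  P5: U <- P -> N -> E
  P6: U <- P -> E
That exhausts the simple backdoor paths. Count: 6.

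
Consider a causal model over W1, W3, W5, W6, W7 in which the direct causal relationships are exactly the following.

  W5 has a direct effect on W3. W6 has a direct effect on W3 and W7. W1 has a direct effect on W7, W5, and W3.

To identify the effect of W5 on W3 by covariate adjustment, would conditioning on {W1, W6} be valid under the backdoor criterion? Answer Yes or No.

Yes

Backdoor paths from W5 to W3 (paths whose first edge points into W5):
  P1: W5 <- W1 -> W3
  P2: W5 <- W1 -> W7 <- W6 -> W3
Condition 1 (no descendant of W5 in the set): holds — descendants of W5 are {W3}; none are in {W1, W6}.
Condition 2 (every backdoor path blocked by {W1, W6}):
  P1: blocked at fork node W1 ∈ conditioning set.
  P2: blocked at fork node W1 ∈ conditioning set.
{W1, W6} satisfies the backdoor criterion.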